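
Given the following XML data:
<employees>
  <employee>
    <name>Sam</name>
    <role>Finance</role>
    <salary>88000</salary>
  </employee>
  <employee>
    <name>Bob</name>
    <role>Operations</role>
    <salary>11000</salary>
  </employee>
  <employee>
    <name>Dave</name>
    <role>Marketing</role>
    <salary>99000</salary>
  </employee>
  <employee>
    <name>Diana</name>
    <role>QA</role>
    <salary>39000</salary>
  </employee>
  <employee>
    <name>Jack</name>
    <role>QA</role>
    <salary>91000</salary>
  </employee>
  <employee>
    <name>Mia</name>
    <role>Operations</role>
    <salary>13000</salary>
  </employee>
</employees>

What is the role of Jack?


Searching for <employee> with <name>Jack</name>
Found at position 5
<role>QA</role>

ANSWER: QA


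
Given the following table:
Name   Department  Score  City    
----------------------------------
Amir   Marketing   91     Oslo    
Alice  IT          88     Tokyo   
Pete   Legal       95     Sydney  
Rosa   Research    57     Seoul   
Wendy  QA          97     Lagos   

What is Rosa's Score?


Row 4: Rosa
Score = 57

ANSWER: 57


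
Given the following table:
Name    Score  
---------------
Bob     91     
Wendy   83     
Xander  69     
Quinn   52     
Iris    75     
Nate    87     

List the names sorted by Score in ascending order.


Sorting by Score (ascending):
  Quinn: 52
  Xander: 69
  Iris: 75
  Wendy: 83
  Nate: 87
  Bob: 91


ANSWER: Quinn, Xander, Iris, Wendy, Nate, Bob


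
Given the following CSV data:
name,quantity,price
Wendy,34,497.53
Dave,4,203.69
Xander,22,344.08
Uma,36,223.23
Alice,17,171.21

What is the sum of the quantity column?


Values in 'quantity' column:
  Row 1: 34
  Row 2: 4
  Row 3: 22
  Row 4: 36
  Row 5: 17
Sum = 34 + 4 + 22 + 36 + 17 = 113

ANSWER: 113


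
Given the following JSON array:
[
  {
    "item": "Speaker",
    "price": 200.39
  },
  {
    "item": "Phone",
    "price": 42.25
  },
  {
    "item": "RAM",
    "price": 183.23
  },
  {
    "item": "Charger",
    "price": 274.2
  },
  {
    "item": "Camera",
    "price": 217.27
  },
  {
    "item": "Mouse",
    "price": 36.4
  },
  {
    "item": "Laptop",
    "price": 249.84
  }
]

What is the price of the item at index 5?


Array index 5 -> Mouse
price = 36.4

ANSWER: 36.4


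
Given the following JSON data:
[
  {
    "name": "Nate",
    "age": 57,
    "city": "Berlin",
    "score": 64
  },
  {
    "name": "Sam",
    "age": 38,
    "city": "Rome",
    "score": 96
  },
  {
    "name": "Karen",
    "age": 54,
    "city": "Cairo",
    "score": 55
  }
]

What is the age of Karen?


Looking up record where name = Karen
Record index: 2
Field 'age' = 54

ANSWER: 54


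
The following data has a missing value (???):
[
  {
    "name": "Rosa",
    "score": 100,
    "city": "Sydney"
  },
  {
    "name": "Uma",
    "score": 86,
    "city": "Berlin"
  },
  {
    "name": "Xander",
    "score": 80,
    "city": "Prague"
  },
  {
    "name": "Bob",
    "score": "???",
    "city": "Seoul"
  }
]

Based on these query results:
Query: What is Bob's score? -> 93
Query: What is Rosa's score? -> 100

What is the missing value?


The missing value is Bob's score
From query: Bob's score = 93

ANSWER: 93


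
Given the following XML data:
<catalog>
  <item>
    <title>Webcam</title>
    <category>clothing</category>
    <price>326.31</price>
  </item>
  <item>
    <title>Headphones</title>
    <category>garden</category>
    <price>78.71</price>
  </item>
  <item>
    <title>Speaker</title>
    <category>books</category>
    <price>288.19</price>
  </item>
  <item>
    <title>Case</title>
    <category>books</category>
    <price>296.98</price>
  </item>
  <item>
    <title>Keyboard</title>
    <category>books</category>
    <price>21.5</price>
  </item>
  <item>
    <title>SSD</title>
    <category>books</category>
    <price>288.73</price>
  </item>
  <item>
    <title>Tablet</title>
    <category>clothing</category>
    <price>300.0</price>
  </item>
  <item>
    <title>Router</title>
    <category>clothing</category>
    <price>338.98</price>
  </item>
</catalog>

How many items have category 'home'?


Scanning <item> elements for <category>home</category>:
Count: 0

ANSWER: 0


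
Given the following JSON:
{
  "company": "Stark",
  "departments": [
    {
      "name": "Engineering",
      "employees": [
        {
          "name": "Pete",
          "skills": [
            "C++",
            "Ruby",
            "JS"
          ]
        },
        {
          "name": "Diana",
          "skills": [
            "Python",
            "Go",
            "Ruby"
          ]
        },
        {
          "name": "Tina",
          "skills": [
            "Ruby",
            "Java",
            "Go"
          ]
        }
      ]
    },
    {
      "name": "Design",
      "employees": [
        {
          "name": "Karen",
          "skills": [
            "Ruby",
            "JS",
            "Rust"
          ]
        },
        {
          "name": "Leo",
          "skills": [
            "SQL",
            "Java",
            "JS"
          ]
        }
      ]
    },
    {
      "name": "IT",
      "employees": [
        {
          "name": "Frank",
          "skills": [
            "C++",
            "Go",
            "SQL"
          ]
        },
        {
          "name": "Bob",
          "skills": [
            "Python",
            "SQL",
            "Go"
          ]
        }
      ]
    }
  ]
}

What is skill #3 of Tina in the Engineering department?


Path: departments[0].employees[2].skills[2]
Value: Go

ANSWER: Go


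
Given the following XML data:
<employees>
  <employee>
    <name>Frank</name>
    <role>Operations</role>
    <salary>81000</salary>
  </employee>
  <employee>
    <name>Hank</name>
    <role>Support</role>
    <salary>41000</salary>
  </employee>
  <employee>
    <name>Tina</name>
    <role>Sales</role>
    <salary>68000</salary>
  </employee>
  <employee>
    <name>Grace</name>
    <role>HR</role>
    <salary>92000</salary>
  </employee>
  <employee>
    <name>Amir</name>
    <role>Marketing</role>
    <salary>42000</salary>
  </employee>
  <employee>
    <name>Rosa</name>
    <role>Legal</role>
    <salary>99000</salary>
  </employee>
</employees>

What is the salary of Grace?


Searching for <employee> with <name>Grace</name>
Found at position 4
<salary>92000</salary>

ANSWER: 92000


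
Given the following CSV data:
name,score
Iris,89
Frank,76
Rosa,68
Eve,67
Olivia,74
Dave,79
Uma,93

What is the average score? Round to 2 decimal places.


Scores: 89, 76, 68, 67, 74, 79, 93
Sum = 546
Count = 7
Average = 546 / 7 = 78.00

ANSWER: 78.00


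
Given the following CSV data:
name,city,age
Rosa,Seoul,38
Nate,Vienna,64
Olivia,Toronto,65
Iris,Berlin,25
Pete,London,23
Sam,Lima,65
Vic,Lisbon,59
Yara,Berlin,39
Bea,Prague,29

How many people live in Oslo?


Scanning city column for 'Oslo':
Total matches: 0

ANSWER: 0


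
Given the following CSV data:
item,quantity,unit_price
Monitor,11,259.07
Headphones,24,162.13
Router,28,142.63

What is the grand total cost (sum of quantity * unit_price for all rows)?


Computing row totals:
  Monitor: 11 * 259.07 = 2849.77
  Headphones: 24 * 162.13 = 3891.12
  Router: 28 * 142.63 = 3993.64
Grand total = 2849.77 + 3891.12 + 3993.64 = 10734.53

ANSWER: 10734.53


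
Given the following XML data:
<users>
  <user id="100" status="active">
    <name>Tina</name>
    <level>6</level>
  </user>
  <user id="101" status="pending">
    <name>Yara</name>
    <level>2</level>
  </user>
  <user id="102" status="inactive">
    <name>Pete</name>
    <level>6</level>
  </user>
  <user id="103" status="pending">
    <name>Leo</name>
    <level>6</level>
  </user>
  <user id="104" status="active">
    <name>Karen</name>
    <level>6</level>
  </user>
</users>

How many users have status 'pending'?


Counting users with status='pending':
  Yara (id=101) -> MATCH
  Leo (id=103) -> MATCH
Count: 2

ANSWER: 2


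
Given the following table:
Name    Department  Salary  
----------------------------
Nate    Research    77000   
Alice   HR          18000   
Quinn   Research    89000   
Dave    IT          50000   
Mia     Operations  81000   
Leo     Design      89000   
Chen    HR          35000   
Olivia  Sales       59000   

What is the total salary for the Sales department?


Sales department members:
  Olivia: 59000
Total = 59000 = 59000

ANSWER: 59000


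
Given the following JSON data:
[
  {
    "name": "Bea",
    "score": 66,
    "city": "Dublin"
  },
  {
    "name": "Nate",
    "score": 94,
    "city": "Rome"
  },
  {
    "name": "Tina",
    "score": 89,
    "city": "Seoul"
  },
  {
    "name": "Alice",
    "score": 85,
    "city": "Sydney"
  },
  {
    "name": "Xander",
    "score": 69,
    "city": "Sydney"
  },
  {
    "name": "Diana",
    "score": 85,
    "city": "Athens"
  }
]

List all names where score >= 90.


Filtering records where score >= 90:
  Bea (score=66) -> no
  Nate (score=94) -> YES
  Tina (score=89) -> no
  Alice (score=85) -> no
  Xander (score=69) -> no
  Diana (score=85) -> no


ANSWER: Nate


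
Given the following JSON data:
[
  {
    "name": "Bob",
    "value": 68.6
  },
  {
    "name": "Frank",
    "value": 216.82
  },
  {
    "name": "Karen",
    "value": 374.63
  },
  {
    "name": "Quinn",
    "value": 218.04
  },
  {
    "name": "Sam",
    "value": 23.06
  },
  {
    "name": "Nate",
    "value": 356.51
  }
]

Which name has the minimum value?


Comparing values:
  Bob: 68.6
  Frank: 216.82
  Karen: 374.63
  Quinn: 218.04
  Sam: 23.06
  Nate: 356.51
Minimum: Sam (23.06)

ANSWER: Sam


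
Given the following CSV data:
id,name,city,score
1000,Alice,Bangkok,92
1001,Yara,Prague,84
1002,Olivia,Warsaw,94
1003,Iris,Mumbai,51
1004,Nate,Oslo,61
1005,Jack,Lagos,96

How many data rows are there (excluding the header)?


Counting rows (excluding header):
Header: id,name,city,score
Data rows: 6

ANSWER: 6


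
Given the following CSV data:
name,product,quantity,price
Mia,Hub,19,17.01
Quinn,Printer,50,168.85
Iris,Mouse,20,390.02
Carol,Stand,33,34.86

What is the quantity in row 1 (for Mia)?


Row 1: Mia
Column 'quantity' = 19

ANSWER: 19


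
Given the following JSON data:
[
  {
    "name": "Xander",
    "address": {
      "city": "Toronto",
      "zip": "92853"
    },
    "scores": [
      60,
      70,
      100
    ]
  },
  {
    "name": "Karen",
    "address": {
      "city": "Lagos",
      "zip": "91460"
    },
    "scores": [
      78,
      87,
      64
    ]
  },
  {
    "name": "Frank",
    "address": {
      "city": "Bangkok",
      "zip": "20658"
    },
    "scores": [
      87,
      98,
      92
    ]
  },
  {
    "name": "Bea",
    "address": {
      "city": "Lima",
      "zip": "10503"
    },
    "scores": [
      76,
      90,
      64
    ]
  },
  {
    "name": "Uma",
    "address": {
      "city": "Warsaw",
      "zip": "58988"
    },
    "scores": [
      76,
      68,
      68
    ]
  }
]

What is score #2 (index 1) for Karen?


Path: records[1].scores[1]
Value: 87

ANSWER: 87


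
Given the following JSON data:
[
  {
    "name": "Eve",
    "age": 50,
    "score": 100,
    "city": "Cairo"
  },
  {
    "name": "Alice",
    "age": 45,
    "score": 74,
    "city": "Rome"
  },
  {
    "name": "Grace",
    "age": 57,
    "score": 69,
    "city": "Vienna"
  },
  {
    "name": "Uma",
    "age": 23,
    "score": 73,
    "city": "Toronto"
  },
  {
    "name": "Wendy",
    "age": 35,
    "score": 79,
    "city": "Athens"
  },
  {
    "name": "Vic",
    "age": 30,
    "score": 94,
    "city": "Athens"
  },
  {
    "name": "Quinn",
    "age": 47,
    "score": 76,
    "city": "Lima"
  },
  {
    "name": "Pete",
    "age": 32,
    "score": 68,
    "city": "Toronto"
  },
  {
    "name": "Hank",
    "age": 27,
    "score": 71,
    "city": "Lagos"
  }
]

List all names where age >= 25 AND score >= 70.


Checking both conditions:
  Eve (age=50, score=100) -> YES
  Alice (age=45, score=74) -> YES
  Grace (age=57, score=69) -> no
  Uma (age=23, score=73) -> no
  Wendy (age=35, score=79) -> YES
  Vic (age=30, score=94) -> YES
  Quinn (age=47, score=76) -> YES
  Pete (age=32, score=68) -> no
  Hank (age=27, score=71) -> YES


ANSWER: Eve, Alice, Wendy, Vic, Quinn, Hank


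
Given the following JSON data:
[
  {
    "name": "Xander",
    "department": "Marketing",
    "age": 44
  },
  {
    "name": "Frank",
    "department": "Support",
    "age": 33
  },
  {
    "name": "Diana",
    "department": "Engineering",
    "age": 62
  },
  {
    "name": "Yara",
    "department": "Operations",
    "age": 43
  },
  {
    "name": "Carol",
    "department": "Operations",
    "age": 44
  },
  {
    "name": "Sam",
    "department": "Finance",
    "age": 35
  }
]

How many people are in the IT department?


Scanning records for department = IT
  No matches found
Count: 0

ANSWER: 0


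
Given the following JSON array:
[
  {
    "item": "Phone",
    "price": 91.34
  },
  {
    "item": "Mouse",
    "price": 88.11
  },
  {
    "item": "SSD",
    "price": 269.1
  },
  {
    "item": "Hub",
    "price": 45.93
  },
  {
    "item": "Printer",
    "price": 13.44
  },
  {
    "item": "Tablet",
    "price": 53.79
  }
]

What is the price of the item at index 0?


Array index 0 -> Phone
price = 91.34

ANSWER: 91.34


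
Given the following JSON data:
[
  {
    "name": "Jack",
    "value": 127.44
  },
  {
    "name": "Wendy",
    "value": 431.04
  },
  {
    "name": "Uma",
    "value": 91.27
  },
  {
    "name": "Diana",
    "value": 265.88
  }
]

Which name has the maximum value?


Comparing values:
  Jack: 127.44
  Wendy: 431.04
  Uma: 91.27
  Diana: 265.88
Maximum: Wendy (431.04)

ANSWER: Wendy


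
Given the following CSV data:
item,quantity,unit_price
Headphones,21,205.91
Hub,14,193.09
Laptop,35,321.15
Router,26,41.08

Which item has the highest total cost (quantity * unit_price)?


Computing row totals:
  Headphones: 4324.11
  Hub: 2703.26
  Laptop: 11240.25
  Router: 1068.08
Maximum: Laptop (11240.25)

ANSWER: Laptop


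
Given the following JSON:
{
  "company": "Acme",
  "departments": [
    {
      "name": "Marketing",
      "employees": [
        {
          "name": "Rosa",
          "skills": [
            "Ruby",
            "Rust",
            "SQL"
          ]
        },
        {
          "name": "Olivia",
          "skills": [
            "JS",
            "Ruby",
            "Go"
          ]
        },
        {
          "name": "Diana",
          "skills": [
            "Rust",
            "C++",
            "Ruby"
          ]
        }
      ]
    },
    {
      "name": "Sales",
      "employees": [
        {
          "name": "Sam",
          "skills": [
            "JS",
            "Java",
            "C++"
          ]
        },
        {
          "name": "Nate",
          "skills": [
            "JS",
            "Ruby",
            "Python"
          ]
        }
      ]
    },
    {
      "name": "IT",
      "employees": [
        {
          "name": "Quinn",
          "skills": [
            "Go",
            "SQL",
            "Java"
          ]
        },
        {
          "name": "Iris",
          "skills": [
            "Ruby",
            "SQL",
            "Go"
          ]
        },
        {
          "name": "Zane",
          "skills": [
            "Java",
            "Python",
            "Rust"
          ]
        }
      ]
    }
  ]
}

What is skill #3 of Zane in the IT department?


Path: departments[2].employees[2].skills[2]
Value: Rust

ANSWER: Rust


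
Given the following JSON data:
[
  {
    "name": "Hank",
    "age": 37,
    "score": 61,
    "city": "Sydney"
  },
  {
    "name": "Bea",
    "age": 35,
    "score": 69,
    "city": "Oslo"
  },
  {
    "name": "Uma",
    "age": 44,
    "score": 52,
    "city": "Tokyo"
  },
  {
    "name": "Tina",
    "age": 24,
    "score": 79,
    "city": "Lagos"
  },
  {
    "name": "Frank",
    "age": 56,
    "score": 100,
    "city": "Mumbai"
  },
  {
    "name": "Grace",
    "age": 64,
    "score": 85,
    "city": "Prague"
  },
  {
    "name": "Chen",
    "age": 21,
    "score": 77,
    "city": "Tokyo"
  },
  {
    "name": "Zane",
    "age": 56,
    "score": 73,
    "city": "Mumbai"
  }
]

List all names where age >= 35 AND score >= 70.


Checking both conditions:
  Hank (age=37, score=61) -> no
  Bea (age=35, score=69) -> no
  Uma (age=44, score=52) -> no
  Tina (age=24, score=79) -> no
  Frank (age=56, score=100) -> YES
  Grace (age=64, score=85) -> YES
  Chen (age=21, score=77) -> no
  Zane (age=56, score=73) -> YES


ANSWER: Frank, Grace, Zane


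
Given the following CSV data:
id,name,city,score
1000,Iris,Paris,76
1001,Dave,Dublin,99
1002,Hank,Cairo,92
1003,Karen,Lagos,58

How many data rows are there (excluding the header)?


Counting rows (excluding header):
Header: id,name,city,score
Data rows: 4

ANSWER: 4


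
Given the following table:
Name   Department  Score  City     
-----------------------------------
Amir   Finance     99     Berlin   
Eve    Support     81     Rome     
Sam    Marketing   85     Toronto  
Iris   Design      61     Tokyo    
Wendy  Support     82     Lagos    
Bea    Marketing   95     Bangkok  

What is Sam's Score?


Row 3: Sam
Score = 85

ANSWER: 85


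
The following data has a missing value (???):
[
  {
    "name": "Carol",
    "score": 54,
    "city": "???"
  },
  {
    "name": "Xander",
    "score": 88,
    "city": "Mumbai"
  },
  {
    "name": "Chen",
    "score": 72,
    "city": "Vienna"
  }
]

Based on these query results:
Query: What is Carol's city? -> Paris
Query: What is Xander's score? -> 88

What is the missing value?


The missing value is Carol's city
From query: Carol's city = Paris

ANSWER: Paris


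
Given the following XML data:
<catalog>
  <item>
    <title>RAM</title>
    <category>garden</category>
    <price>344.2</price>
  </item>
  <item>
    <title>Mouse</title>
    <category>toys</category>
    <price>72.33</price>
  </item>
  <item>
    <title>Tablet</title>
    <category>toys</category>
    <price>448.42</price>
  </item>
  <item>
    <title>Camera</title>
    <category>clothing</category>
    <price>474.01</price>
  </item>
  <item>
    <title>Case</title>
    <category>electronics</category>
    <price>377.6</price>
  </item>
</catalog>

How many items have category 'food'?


Scanning <item> elements for <category>food</category>:
Count: 0

ANSWER: 0


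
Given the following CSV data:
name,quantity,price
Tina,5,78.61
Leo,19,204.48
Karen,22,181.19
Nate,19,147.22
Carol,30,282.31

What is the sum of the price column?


Values in 'price' column:
  Row 1: 78.61
  Row 2: 204.48
  Row 3: 181.19
  Row 4: 147.22
  Row 5: 282.31
Sum = 78.61 + 204.48 + 181.19 + 147.22 + 282.31 = 893.81

ANSWER: 893.81


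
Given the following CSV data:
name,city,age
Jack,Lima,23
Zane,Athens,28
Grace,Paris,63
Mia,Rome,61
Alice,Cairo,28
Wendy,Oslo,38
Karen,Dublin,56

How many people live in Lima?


Scanning city column for 'Lima':
  Row 1: Jack -> MATCH
Total matches: 1

ANSWER: 1


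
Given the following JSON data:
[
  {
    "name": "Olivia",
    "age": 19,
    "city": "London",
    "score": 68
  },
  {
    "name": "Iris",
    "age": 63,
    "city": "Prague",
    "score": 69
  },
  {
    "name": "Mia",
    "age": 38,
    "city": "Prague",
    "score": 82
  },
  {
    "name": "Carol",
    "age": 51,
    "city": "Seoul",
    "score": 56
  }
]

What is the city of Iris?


Looking up record where name = Iris
Record index: 1
Field 'city' = Prague

ANSWER: Prague


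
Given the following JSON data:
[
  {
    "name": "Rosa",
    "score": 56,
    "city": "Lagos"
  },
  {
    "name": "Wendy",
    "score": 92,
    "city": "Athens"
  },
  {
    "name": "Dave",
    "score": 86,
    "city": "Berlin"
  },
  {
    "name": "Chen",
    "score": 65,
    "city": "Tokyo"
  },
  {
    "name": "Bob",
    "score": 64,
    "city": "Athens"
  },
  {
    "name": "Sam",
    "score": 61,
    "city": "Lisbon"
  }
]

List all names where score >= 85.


Filtering records where score >= 85:
  Rosa (score=56) -> no
  Wendy (score=92) -> YES
  Dave (score=86) -> YES
  Chen (score=65) -> no
  Bob (score=64) -> no
  Sam (score=61) -> no


ANSWER: Wendy, Dave


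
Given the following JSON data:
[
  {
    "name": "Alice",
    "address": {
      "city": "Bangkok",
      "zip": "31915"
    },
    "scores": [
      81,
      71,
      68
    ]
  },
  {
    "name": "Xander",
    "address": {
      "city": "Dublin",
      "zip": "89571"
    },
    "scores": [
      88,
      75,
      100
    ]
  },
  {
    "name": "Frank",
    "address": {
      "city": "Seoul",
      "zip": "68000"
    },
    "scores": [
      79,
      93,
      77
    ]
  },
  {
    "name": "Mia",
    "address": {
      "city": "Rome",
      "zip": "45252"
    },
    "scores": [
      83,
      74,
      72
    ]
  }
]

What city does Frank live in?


Path: records[2].address.city
Value: Seoul

ANSWER: Seoul


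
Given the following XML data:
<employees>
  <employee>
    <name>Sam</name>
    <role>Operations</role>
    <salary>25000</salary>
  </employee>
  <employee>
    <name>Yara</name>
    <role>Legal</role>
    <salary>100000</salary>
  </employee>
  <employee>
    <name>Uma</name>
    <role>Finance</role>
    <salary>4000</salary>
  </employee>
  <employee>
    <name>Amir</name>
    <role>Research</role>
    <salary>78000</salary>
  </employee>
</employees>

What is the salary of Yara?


Searching for <employee> with <name>Yara</name>
Found at position 2
<salary>100000</salary>

ANSWER: 100000


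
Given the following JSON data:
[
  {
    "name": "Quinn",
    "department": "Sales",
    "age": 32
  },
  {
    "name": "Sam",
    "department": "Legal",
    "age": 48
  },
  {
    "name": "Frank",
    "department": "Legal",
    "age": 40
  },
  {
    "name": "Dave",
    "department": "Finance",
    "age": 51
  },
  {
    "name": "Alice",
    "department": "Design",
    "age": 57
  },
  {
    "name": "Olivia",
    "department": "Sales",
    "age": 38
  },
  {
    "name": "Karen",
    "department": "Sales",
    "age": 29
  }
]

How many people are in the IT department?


Scanning records for department = IT
  No matches found
Count: 0

ANSWER: 0


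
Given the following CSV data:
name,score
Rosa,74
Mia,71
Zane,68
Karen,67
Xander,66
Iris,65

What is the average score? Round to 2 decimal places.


Scores: 74, 71, 68, 67, 66, 65
Sum = 411
Count = 6
Average = 411 / 6 = 68.50

ANSWER: 68.50


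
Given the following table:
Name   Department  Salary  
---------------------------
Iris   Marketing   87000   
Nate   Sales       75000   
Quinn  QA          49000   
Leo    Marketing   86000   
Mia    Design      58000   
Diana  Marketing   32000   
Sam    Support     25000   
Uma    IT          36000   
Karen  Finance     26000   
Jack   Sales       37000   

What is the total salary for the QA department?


QA department members:
  Quinn: 49000
Total = 49000 = 49000

ANSWER: 49000


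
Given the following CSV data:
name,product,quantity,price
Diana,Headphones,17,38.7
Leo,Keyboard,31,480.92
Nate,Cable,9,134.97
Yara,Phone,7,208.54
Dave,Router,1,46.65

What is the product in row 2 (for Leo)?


Row 2: Leo
Column 'product' = Keyboard

ANSWER: Keyboard


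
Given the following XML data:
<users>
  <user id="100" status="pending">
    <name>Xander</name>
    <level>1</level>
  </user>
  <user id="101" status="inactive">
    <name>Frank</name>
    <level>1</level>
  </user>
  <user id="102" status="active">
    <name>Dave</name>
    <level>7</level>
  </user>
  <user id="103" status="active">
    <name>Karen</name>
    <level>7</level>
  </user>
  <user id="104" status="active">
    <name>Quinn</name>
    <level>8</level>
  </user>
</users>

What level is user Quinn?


Finding user: Quinn
<level>8</level>

ANSWER: 8


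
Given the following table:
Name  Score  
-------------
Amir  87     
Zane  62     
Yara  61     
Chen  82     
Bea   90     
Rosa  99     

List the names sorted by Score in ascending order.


Sorting by Score (ascending):
  Yara: 61
  Zane: 62
  Chen: 82
  Amir: 87
  Bea: 90
  Rosa: 99


ANSWER: Yara, Zane, Chen, Amir, Bea, Rosa


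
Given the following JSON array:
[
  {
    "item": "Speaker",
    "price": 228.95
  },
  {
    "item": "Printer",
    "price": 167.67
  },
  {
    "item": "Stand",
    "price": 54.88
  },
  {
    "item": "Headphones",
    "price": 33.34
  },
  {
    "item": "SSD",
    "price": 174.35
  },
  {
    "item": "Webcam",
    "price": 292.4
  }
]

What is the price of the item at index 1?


Array index 1 -> Printer
price = 167.67

ANSWER: 167.67


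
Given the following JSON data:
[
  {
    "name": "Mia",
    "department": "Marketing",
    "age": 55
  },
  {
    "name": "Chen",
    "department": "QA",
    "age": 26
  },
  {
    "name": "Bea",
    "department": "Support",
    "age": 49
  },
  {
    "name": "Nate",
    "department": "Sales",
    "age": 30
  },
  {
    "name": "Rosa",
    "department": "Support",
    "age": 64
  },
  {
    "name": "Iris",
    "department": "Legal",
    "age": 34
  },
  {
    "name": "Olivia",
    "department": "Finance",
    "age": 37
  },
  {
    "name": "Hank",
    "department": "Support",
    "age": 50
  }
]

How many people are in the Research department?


Scanning records for department = Research
  No matches found
Count: 0

ANSWER: 0


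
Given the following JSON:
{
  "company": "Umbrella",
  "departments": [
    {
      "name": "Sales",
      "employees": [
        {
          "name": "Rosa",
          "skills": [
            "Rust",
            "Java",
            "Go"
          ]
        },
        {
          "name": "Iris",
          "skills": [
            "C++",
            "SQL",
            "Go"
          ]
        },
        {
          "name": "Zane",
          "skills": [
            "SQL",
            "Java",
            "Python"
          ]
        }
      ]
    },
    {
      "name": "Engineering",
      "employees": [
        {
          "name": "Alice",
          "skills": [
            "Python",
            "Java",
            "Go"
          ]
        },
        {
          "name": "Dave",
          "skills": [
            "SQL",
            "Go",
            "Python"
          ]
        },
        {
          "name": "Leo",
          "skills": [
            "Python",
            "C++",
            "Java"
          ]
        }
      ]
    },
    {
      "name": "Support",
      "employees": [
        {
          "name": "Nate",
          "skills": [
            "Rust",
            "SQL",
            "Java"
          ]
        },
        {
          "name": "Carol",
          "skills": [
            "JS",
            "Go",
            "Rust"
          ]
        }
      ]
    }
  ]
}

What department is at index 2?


Path: departments[2].name
Value: Support

ANSWER: Support


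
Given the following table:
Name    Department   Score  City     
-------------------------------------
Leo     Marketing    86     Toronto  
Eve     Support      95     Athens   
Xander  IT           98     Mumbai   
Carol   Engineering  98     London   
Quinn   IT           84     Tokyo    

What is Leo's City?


Row 1: Leo
City = Toronto

ANSWER: Toronto


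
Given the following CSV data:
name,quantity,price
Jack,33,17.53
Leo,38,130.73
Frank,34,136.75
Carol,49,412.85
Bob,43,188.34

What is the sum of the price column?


Values in 'price' column:
  Row 1: 17.53
  Row 2: 130.73
  Row 3: 136.75
  Row 4: 412.85
  Row 5: 188.34
Sum = 17.53 + 130.73 + 136.75 + 412.85 + 188.34 = 886.2

ANSWER: 886.2


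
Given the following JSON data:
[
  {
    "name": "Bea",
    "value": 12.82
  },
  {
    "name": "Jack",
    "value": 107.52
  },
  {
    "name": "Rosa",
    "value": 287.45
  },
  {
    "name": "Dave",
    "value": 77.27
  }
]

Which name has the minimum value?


Comparing values:
  Bea: 12.82
  Jack: 107.52
  Rosa: 287.45
  Dave: 77.27
Minimum: Bea (12.82)

ANSWER: Bea


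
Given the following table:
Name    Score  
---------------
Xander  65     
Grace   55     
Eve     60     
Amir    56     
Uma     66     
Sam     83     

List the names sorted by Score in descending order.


Sorting by Score (descending):
  Sam: 83
  Uma: 66
  Xander: 65
  Eve: 60
  Amir: 56
  Grace: 55


ANSWER: Sam, Uma, Xander, Eve, Amir, Grace


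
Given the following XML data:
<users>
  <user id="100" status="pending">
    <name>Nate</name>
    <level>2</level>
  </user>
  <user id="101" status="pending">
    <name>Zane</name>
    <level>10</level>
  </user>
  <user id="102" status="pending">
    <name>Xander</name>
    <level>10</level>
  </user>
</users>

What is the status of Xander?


Finding user with name = Xander
user id="102" status="pending"

ANSWER: pending


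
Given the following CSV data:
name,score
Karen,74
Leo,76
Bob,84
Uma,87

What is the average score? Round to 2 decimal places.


Scores: 74, 76, 84, 87
Sum = 321
Count = 4
Average = 321 / 4 = 80.25

ANSWER: 80.25


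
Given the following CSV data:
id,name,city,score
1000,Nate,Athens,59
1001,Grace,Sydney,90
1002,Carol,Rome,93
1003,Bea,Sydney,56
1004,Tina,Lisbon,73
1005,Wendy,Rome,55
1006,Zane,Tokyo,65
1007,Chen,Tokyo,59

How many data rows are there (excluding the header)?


Counting rows (excluding header):
Header: id,name,city,score
Data rows: 8

ANSWER: 8


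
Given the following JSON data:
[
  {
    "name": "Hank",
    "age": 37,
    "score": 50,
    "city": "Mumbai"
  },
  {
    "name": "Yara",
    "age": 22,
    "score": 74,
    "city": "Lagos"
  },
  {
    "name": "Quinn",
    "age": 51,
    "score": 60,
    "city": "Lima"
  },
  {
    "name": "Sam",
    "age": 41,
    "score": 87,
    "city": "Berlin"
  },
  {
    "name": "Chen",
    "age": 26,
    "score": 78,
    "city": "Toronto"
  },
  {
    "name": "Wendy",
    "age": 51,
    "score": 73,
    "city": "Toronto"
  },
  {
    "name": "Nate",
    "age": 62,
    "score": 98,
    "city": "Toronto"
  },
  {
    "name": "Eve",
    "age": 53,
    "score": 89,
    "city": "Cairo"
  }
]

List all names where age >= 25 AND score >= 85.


Checking both conditions:
  Hank (age=37, score=50) -> no
  Yara (age=22, score=74) -> no
  Quinn (age=51, score=60) -> no
  Sam (age=41, score=87) -> YES
  Chen (age=26, score=78) -> no
  Wendy (age=51, score=73) -> no
  Nate (age=62, score=98) -> YES
  Eve (age=53, score=89) -> YES


ANSWER: Sam, Nate, Eve


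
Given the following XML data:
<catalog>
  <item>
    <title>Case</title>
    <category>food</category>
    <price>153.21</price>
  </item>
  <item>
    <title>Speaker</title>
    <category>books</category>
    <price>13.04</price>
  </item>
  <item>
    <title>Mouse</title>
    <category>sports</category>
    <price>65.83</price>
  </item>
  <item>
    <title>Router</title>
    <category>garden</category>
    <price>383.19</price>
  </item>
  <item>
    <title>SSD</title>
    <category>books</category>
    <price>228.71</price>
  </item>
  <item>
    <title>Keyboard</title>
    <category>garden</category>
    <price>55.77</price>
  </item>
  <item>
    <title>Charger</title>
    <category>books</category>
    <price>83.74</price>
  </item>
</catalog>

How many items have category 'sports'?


Scanning <item> elements for <category>sports</category>:
  Item 3: Mouse -> MATCH
Count: 1

ANSWER: 1


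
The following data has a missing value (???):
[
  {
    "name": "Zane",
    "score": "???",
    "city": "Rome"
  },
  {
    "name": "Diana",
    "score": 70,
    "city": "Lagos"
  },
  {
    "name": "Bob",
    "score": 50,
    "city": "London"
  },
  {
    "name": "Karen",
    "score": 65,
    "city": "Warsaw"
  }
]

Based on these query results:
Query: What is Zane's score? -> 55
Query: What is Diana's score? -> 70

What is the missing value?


The missing value is Zane's score
From query: Zane's score = 55

ANSWER: 55


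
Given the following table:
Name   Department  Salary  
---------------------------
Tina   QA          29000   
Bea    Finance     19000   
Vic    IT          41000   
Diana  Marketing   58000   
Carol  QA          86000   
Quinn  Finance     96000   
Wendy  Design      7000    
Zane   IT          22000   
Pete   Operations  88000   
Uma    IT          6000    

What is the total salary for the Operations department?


Operations department members:
  Pete: 88000
Total = 88000 = 88000

ANSWER: 88000


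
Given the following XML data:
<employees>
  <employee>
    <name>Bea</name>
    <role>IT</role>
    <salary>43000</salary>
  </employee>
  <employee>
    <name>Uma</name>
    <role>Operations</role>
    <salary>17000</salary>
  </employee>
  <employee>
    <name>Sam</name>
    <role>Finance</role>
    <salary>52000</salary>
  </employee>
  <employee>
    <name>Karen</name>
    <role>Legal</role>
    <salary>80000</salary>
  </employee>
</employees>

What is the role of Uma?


Searching for <employee> with <name>Uma</name>
Found at position 2
<role>Operations</role>

ANSWER: Operations


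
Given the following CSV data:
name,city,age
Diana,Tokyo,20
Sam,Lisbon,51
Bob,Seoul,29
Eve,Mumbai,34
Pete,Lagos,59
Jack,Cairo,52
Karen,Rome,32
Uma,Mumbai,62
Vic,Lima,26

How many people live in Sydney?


Scanning city column for 'Sydney':
Total matches: 0

ANSWER: 0


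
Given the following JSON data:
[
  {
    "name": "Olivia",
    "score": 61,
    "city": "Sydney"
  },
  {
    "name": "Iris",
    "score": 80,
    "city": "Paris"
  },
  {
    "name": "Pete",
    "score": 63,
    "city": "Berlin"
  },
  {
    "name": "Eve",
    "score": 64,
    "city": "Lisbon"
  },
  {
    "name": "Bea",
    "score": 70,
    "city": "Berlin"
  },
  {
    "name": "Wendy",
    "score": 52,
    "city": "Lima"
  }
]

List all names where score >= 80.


Filtering records where score >= 80:
  Olivia (score=61) -> no
  Iris (score=80) -> YES
  Pete (score=63) -> no
  Eve (score=64) -> no
  Bea (score=70) -> no
  Wendy (score=52) -> no


ANSWER: Iris


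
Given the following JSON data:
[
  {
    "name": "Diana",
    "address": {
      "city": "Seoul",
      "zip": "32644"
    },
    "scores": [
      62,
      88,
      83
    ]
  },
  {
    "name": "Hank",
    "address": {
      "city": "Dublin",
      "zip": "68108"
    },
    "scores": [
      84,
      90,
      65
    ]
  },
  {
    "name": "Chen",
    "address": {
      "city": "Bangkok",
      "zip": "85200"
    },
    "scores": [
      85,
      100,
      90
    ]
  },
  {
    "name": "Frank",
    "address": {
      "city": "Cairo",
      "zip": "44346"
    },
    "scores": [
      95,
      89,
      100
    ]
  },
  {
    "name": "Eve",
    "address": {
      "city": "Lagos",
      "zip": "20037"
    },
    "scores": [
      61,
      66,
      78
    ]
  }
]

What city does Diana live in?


Path: records[0].address.city
Value: Seoul

ANSWER: Seoul


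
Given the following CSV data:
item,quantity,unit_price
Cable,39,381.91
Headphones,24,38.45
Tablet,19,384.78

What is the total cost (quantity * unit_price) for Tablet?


Row: Tablet
quantity = 19
unit_price = 384.78
total = 19 * 384.78 = 7310.82

ANSWER: 7310.82


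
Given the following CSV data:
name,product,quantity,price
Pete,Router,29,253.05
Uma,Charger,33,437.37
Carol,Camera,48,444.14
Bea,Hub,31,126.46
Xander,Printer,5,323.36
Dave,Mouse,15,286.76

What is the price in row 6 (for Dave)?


Row 6: Dave
Column 'price' = 286.76

ANSWER: 286.76


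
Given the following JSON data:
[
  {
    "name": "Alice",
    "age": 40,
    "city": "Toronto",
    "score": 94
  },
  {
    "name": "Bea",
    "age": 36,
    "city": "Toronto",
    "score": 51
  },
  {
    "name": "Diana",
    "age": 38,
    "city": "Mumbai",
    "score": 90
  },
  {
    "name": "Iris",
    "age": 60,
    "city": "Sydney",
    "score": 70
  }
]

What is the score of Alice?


Looking up record where name = Alice
Record index: 0
Field 'score' = 94

ANSWER: 94


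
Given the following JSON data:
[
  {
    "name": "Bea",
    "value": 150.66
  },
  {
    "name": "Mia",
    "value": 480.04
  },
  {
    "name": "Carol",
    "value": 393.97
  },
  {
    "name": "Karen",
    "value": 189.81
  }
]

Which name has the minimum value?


Comparing values:
  Bea: 150.66
  Mia: 480.04
  Carol: 393.97
  Karen: 189.81
Minimum: Bea (150.66)

ANSWER: Bea


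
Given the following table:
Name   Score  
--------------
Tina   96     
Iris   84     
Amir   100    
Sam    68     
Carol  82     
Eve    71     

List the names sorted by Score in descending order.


Sorting by Score (descending):
  Amir: 100
  Tina: 96
  Iris: 84
  Carol: 82
  Eve: 71
  Sam: 68


ANSWER: Amir, Tina, Iris, Carol, Eve, Sam


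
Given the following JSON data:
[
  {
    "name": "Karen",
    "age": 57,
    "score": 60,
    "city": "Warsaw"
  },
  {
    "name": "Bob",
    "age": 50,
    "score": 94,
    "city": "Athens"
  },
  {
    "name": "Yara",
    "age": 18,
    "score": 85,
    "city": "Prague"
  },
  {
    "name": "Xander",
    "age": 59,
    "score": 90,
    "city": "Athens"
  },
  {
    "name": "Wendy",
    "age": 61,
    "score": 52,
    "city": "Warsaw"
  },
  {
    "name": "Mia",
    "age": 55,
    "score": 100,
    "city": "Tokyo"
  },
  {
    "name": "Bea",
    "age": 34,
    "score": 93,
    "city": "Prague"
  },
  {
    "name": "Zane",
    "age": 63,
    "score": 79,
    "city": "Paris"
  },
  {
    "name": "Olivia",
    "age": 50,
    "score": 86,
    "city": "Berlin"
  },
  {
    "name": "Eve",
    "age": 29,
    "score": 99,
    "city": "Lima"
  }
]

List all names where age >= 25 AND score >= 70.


Checking both conditions:
  Karen (age=57, score=60) -> no
  Bob (age=50, score=94) -> YES
  Yara (age=18, score=85) -> no
  Xander (age=59, score=90) -> YES
  Wendy (age=61, score=52) -> no
  Mia (age=55, score=100) -> YES
  Bea (age=34, score=93) -> YES
  Zane (age=63, score=79) -> YES
  Olivia (age=50, score=86) -> YES
  Eve (age=29, score=99) -> YES


ANSWER: Bob, Xander, Mia, Bea, Zane, Olivia, Eve


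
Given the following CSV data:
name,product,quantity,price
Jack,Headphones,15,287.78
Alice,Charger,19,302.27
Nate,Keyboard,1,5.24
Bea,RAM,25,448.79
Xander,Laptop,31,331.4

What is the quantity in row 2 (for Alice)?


Row 2: Alice
Column 'quantity' = 19

ANSWER: 19


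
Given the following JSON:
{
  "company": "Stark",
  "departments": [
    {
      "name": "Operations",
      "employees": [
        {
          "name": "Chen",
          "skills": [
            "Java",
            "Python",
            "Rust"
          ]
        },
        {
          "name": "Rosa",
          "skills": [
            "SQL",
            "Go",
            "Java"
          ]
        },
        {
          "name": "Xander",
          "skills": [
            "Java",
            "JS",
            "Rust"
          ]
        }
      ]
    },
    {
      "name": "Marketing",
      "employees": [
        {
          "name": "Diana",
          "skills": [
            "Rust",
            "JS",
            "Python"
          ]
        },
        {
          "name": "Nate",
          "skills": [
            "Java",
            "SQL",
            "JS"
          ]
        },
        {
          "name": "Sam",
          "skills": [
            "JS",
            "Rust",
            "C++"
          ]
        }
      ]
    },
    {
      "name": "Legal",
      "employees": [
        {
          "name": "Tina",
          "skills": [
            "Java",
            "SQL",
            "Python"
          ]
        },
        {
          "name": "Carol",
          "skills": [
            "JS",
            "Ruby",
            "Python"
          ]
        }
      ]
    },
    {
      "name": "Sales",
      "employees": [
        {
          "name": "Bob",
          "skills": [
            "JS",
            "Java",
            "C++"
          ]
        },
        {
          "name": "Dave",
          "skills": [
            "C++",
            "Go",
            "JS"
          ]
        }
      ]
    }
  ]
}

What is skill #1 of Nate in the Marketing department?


Path: departments[1].employees[1].skills[0]
Value: Java

ANSWER: Java


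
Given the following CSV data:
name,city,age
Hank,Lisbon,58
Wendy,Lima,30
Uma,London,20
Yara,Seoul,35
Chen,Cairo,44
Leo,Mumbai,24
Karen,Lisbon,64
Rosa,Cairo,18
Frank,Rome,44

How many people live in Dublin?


Scanning city column for 'Dublin':
Total matches: 0

ANSWER: 0


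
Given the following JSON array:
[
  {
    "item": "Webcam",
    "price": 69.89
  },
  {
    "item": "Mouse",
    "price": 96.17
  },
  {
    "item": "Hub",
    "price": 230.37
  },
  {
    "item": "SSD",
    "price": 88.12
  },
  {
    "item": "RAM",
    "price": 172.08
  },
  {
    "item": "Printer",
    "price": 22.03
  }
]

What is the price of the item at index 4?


Array index 4 -> RAM
price = 172.08

ANSWER: 172.08
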